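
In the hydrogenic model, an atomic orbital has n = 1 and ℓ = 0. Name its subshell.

1s

ℓ = 0 corresponds to the letter 's', so the subshell is 1s.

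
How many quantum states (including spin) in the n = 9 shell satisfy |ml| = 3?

Go through l = 0, …, 8 (the values permitted for n = 9).
Orbitals with |ml| = 3, by l: l=3 → 2; l=4 → 2; l=5 → 2; l=6 → 2; l=7 → 2; l=8 → 2.
Orbitals: 2 + 2 + 2 + 2 + 2 + 2 = 12. Each orbital carries two spin states, so 12 × 2 = 24 states.

24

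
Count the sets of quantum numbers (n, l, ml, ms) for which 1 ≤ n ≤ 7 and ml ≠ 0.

Treat each shell separately and count matching orbitals:
n=2 → 2; n=3 → 6; n=4 → 12; n=5 → 20; n=6 → 30; n=7 → 42.
Orbitals: 2 + 6 + 12 + 20 + 30 + 42 = 112. Including both spin states (ms = ±1/2) gives 2 × 112 = 224 states.

224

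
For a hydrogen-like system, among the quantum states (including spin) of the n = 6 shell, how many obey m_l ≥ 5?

The n = 6 shell has l = 0 through 5; check each.
The (l, m_l) pairs meeting m_l ≥ 5 give: l=5 → 1.
Orbitals: 1. Each orbital carries two spin states, so 1 × 2 = 2 states.

2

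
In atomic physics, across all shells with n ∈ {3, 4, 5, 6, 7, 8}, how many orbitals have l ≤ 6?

184

Treat each shell separately and count matching orbitals:
n=3 → 9; n=4 → 16; n=5 → 25; n=6 → 36; n=7 → 49; n=8 → 49.
Total orbitals: 9 + 16 + 25 + 36 + 49 + 49 = 184.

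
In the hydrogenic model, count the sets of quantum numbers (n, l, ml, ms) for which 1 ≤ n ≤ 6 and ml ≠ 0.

Count contributing orbitals for each principal shell:
n=2 → 2; n=3 → 6; n=4 → 12; n=5 → 20; n=6 → 30.
Orbitals: 2 + 6 + 12 + 20 + 30 = 70. Including both spin states (ms = ±1/2) gives 2 × 70 = 140 states.

140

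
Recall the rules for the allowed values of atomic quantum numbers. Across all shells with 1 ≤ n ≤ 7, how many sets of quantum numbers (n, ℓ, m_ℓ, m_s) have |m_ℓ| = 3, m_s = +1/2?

Go shell by shell, enumerating (ℓ, m_ℓ) with |m_ℓ| = 3:
n=4 → 2; n=5 → 4; n=6 → 6; n=7 → 8.
Orbitals: 2 + 4 + 6 + 8 = 20. With m_s fixed to +1/2 there is one state per orbital, so 20 states.

20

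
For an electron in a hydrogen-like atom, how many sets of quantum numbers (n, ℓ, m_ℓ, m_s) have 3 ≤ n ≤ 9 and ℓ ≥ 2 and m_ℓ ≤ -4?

70

Go shell by shell, enumerating (ℓ, m_ℓ) with ℓ ≥ 2 and m_ℓ ≤ -4:
n=5 → 1; n=6 → 3; n=7 → 6; n=8 → 10; n=9 → 15.
Orbitals: 1 + 3 + 6 + 10 + 15 = 35. Including both spin states (m_s = ±1/2) gives 2 × 35 = 70 states.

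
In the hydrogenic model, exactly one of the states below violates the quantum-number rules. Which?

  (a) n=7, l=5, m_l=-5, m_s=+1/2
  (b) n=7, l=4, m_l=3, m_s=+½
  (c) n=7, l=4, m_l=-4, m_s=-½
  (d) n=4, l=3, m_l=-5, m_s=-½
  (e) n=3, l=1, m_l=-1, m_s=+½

(d) has |m_l| = 5 > l = 3, violating −l ≤ m_l ≤ l.
The remaining sets (a), (b), (c), (e) satisfy all four rules.

(d)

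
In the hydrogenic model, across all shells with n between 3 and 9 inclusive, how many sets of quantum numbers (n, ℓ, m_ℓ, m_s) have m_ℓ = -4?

30

Per-shell orbital counts meeting the constraint:
n=5 → 1; n=6 → 2; n=7 → 3; n=8 → 4; n=9 → 5.
Orbitals: 1 + 2 + 3 + 4 + 5 = 15. Including both spin states (m_s = ±1/2) gives 2 × 15 = 30 states.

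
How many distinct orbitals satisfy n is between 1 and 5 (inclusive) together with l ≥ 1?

50

For each n in the range, tally the orbitals obeying l ≥ 1:
n=2 → 3; n=3 → 8; n=4 → 15; n=5 → 24.
Total orbitals: 3 + 8 + 15 + 24 = 50.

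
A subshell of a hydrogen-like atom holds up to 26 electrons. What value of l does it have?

2(2l+1) = 26 ⇒ 2l+1 = 13 ⇒ l = 6.

l = 6 (i)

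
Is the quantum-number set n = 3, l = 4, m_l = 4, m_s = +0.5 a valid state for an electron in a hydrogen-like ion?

Invalid

The orbital quantum number must satisfy 0 ≤ l ≤ n−1. With n = 3 the allowed l values are 0, 1, 2, so l = 4 is out of range.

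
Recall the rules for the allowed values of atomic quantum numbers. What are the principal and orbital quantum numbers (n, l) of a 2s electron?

The leading integer gives n = 2; the letter 's' means l = 0.

n = 2, l = 0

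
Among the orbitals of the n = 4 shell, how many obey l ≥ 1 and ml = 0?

3

Go through l = 0, …, 3 (the values permitted for n = 4).
Contributions: l=1 → 1; l=2 → 1; l=3 → 1.
Total orbitals: 1 + 1 + 1 = 3.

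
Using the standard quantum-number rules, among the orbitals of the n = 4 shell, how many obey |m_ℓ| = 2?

4

Go through ℓ = 0, …, 3 (the values permitted for n = 4).
Contributions: ℓ=2 → 2; ℓ=3 → 2.
Total orbitals: 2 + 2 = 4.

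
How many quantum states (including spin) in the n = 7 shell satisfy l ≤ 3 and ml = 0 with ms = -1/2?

4

Go through l = 0, …, 6 (the values permitted for n = 7).
Per l-value: l=0 → 1; l=1 → 1; l=2 → 1; l=3 → 1.
Orbitals: 1 + 1 + 1 + 1 = 4. With ms fixed to a single value there is one state per orbital, giving 4 states.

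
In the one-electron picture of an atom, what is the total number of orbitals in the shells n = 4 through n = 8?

190

Shell n has n² orbitals: 4²=16 + 5²=25 + 6²=36 + 7²=49 + 8²=64 = 190 orbitals.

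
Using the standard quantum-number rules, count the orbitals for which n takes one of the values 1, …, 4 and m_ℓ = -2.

3

Per-shell orbital counts meeting the constraint:
n=3 → 1; n=4 → 2.
Total orbitals: 1 + 2 = 3.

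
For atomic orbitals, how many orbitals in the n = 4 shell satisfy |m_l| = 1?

6

The n = 4 shell has l = 0 through 3; check each.
Orbitals with |m_l| = 1, by l: l=1 → 2; l=2 → 2; l=3 → 2.
Total orbitals: 2 + 2 + 2 = 6.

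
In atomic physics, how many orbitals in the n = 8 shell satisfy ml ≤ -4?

10

For n = 8, l ranges over 0 … 7.
Orbitals with ml ≤ -4, by l: l=4 → 1; l=5 → 2; l=6 → 3; l=7 → 4.
Total orbitals: 1 + 2 + 3 + 4 = 10.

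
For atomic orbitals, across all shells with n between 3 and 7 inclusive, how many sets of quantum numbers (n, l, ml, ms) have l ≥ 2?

Treat each shell separately and count matching orbitals:
n=3 → 5; n=4 → 12; n=5 → 21; n=6 → 32; n=7 → 45.
Orbitals: 5 + 12 + 21 + 32 + 45 = 115. Including both spin states (ms = ±1/2) gives 2 × 115 = 230 states.

230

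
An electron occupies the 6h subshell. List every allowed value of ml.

The 6h subshell has l = 5, and ml takes every integer from −l to +l. With l = 5 that gives the 11 values -5, -4, -3, -2, -1, 0, 1, 2, 3, 4, 5.

-5, -4, -3, -2, -1, 0, 1, 2, 3, 4, 5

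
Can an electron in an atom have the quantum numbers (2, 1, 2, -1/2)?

The magnetic quantum number must satisfy −l ≤ ml ≤ l. With l = 1, ml can only be -1, 0, 1, so ml = 2 is forbidden.

No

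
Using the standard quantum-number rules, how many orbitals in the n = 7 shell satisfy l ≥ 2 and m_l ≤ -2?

Go through l = 0, …, 6 (the values permitted for n = 7).
Per l-value: l=2 → 1; l=3 → 2; l=4 → 3; l=5 → 4; l=6 → 5.
Total orbitals: 1 + 2 + 3 + 4 + 5 = 15.

15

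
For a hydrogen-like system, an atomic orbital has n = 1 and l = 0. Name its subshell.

l = 0 corresponds to the letter 's', so the subshell is 1s.

1s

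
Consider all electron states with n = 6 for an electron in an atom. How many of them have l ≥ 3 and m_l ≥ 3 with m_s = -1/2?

The n = 6 shell has l = 0 through 5; check each.
Orbitals with l ≥ 3 and m_l ≥ 3, by l: l=3 → 1; l=4 → 2; l=5 → 3.
Orbitals: 1 + 2 + 3 = 6. With m_s fixed to a single value there is one state per orbital, giving 6 states.

6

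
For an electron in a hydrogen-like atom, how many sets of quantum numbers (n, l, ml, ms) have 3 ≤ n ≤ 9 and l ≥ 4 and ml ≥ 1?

160

Treat each shell separately and count matching orbitals:
n=5 → 4; n=6 → 9; n=7 → 15; n=8 → 22; n=9 → 30.
Orbitals: 4 + 9 + 15 + 22 + 30 = 80. Including both spin states (ms = ±1/2) gives 2 × 80 = 160 states.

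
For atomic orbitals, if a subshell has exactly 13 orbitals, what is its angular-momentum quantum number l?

l = 6

2l+1 = 13 gives l = 6.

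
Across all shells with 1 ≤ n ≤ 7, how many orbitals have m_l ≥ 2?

35

Work shell by shell — for each n, count the (l, m_l) pairs that satisfy m_l ≥ 2:
n=3 → 1; n=4 → 3; n=5 → 6; n=6 → 10; n=7 → 15.
Total orbitals: 1 + 3 + 6 + 10 + 15 = 35.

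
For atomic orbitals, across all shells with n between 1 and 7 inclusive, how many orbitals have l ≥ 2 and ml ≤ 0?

65

Per-shell orbital counts meeting the constraint:
n=3 → 3; n=4 → 7; n=5 → 12; n=6 → 18; n=7 → 25.
Total orbitals: 3 + 7 + 12 + 18 + 25 = 65.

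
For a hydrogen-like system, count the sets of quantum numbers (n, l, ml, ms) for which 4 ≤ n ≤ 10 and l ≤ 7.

636

Per-shell orbital counts meeting the constraint:
n=4 → 16; n=5 → 25; n=6 → 36; n=7 → 49; n=8 → 64; n=9 → 64; n=10 → 64.
Orbitals: 16 + 25 + 36 + 49 + 64 + 64 + 64 = 318. Including both spin states (ms = ±1/2) gives 2 × 318 = 636 states.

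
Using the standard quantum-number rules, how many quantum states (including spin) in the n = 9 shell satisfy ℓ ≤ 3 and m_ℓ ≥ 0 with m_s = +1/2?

For n = 9, ℓ ranges over 0 … 8.
Contributions: ℓ=0 → 1; ℓ=1 → 2; ℓ=2 → 3; ℓ=3 → 4.
Orbitals: 1 + 2 + 3 + 4 = 10. With m_s fixed to a single value there is one state per orbital, giving 10 states.

10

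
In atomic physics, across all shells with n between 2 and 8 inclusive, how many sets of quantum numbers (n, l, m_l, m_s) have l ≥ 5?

148

Work shell by shell — for each n, count the (l, m_l) pairs that satisfy l ≥ 5:
n=6 → 11; n=7 → 24; n=8 → 39.
Orbitals: 11 + 24 + 39 = 74. Including both spin states (m_s = ±1/2) gives 2 × 74 = 148 states.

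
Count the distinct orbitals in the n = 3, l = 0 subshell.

A subshell has 2l+1 orbitals; with l = 0, that's 1.

1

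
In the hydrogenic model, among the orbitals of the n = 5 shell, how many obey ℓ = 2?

With n = 5 the allowed ℓ are 0, 1, …, 4.
Orbitals with ℓ = 2, by ℓ: ℓ=2 → 5.
Total orbitals: 5.

5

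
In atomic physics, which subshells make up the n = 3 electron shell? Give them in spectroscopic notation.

For n = 3, ℓ runs from 0 to 2. In spectroscopic notation ℓ = 0,1,2,… ↔ s,p,d,f,g,h,i, so the subshells are 3s, 3p, 3d.

3s, 3p, 3d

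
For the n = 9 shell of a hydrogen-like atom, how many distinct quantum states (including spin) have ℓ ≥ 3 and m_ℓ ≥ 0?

78

The n = 9 shell has ℓ = 0 through 8; check each.
Contributions: ℓ=3 → 4; ℓ=4 → 5; ℓ=5 → 6; ℓ=6 → 7; ℓ=7 → 8; ℓ=8 → 9.
Orbitals: 4 + 5 + 6 + 7 + 8 + 9 = 39. Each orbital carries two spin states, so 39 × 2 = 78 states.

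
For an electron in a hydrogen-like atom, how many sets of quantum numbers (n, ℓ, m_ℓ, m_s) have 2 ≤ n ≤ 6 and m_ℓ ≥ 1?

70

Work shell by shell — for each n, count the (ℓ, m_ℓ) pairs that satisfy m_ℓ ≥ 1:
n=2 → 1; n=3 → 3; n=4 → 6; n=5 → 10; n=6 → 15.
Orbitals: 1 + 3 + 6 + 10 + 15 = 35. Including both spin states (m_s = ±1/2) gives 2 × 35 = 70 states.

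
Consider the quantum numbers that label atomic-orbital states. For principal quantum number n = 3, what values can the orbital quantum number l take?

0, 1, 2

l is an integer with 0 ≤ l ≤ n−1, so for n = 3: l = 0, 1, 2.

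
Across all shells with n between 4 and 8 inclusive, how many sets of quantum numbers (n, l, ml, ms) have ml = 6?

Treat each shell separately and count matching orbitals:
n=7 → 1; n=8 → 2.
Orbitals: 1 + 2 = 3. Including both spin states (ms = ±1/2) gives 2 × 3 = 6 states.

6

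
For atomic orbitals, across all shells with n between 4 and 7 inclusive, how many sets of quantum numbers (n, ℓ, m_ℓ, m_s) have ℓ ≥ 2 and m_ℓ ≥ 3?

40

Go shell by shell, enumerating (ℓ, m_ℓ) with ℓ ≥ 2 and m_ℓ ≥ 3:
n=4 → 1; n=5 → 3; n=6 → 6; n=7 → 10.
Orbitals: 1 + 3 + 6 + 10 = 20. Including both spin states (m_s = ±1/2) gives 2 × 20 = 40 states.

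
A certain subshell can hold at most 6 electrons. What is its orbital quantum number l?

2(2l+1) = 6 ⇒ 2l+1 = 3 ⇒ l = 1.

l = 1 (p)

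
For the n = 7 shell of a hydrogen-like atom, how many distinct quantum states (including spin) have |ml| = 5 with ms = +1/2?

4

With n = 7 the allowed l are 0, 1, …, 6.
Per l-value: l=5 → 2; l=6 → 2.
Orbitals: 2 + 2 = 4. With ms fixed to a single value there is one state per orbital, giving 4 states.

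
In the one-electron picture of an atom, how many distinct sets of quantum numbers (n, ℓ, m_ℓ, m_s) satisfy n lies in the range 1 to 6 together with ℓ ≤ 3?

Treat each shell separately and count matching orbitals:
n=1 → 1; n=2 → 4; n=3 → 9; n=4 → 16; n=5 → 16; n=6 → 16.
Orbitals: 1 + 4 + 9 + 16 + 16 + 16 = 62. Including both spin states (m_s = ±1/2) gives 2 × 62 = 124 states.

124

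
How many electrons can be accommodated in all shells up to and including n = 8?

Total orbitals = 1² + 2² + 3² + 4² + 5² + 6² + 7² + 8² = 204. Doubling for spin gives 408 electrons.

408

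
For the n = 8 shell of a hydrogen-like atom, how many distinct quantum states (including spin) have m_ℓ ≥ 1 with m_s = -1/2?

The n = 8 shell has ℓ = 0 through 7; check each.
Contributions: ℓ=1 → 1; ℓ=2 → 2; ℓ=3 → 3; ℓ=4 → 4; ℓ=5 → 5; ℓ=6 → 6; ℓ=7 → 7.
Orbitals: 1 + 2 + 3 + 4 + 5 + 6 + 7 = 28. With m_s fixed to a single value there is one state per orbital, giving 28 states.

28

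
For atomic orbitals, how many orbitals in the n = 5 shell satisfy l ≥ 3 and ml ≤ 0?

The (l, ml) pairs meeting l ≥ 3 and ml ≤ 0 give: l=3 → 4; l=4 → 5.
Total orbitals: 4 + 5 = 9.

9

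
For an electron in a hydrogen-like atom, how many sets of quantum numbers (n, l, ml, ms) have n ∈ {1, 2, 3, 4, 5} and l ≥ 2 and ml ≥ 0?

For each n in the range, tally the orbitals obeying l ≥ 2 and ml ≥ 0:
n=3 → 3; n=4 → 7; n=5 → 12.
Orbitals: 3 + 7 + 12 = 22. Including both spin states (ms = ±1/2) gives 2 × 22 = 44 states.

44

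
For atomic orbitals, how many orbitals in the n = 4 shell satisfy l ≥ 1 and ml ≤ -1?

6

The n = 4 shell has l = 0 through 3; check each.
Per l-value: l=1 → 1; l=2 → 2; l=3 → 3.
Total orbitals: 1 + 2 + 3 = 6.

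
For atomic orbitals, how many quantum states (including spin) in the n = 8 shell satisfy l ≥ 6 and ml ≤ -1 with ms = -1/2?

13

The n = 8 shell has l = 0 through 7; check each.
The (l, ml) pairs meeting l ≥ 6 and ml ≤ -1 give: l=6 → 6; l=7 → 7.
Orbitals: 6 + 7 = 13. With ms fixed to a single value there is one state per orbital, giving 13 states.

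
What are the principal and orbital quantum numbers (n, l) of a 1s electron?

The leading integer gives n = 1; the letter 's' means l = 0.

n = 1, l = 0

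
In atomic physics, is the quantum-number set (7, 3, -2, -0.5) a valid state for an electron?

Yes

n = 7 is a positive integer. l = 3 satisfies 0 ≤ l ≤ n−1 = 6. m_l = -2 lies in the range −l … +l (here −3 … 3). m_s = -1/2 is one of ±1/2.
All four constraints are satisfied.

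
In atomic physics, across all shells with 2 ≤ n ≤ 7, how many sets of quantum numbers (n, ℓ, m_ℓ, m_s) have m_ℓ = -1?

For each n in the range, tally the orbitals obeying m_ℓ = -1:
n=2 → 1; n=3 → 2; n=4 → 3; n=5 → 4; n=6 → 5; n=7 → 6.
Orbitals: 1 + 2 + 3 + 4 + 5 + 6 = 21. Including both spin states (m_s = ±1/2) gives 2 × 21 = 42 states.

42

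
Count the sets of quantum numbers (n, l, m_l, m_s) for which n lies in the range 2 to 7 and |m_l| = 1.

Go shell by shell, enumerating (l, m_l) with |m_l| = 1:
n=2 → 2; n=3 → 4; n=4 → 6; n=5 → 8; n=6 → 10; n=7 → 12.
Orbitals: 2 + 4 + 6 + 8 + 10 + 12 = 42. Including both spin states (m_s = ±1/2) gives 2 × 42 = 84 states.

84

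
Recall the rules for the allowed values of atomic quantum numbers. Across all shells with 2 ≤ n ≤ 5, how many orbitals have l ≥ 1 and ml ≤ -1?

20

Treat each shell separately and count matching orbitals:
n=2 → 1; n=3 → 3; n=4 → 6; n=5 → 10.
Total orbitals: 1 + 3 + 6 + 10 = 20.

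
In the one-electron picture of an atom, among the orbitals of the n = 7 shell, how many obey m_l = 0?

For n = 7, l ranges over 0 … 6.
The (l, m_l) pairs meeting m_l = 0 give: l=0 → 1; l=1 → 1; l=2 → 1; l=3 → 1; l=4 → 1; l=5 → 1; l=6 → 1.
Total orbitals: 1 + 1 + 1 + 1 + 1 + 1 + 1 = 7.

7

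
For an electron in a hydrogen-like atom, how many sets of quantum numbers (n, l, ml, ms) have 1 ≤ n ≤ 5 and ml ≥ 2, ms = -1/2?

Treat each shell separately and count matching orbitals:
n=3 → 1; n=4 → 3; n=5 → 6.
Orbitals: 1 + 3 + 6 = 10. With ms fixed to -1/2 there is one state per orbital, so 10 states.

10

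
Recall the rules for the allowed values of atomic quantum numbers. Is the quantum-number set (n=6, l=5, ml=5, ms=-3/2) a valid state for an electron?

The spin quantum number for an electron can only be ms = +1/2 or −1/2; ms = -3/2 is not one of those.

Not allowed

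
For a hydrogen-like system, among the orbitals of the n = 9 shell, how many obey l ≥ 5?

56

The n = 9 shell has l = 0 through 8; check each.
The (l, ml) pairs meeting l ≥ 5 give: l=5 → 11; l=6 → 13; l=7 → 15; l=8 → 17.
Total orbitals: 11 + 13 + 15 + 17 = 56.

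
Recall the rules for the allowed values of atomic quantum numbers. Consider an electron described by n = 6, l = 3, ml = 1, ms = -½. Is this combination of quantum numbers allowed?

Allowed

n = 6 is a positive integer. l = 3 satisfies 0 ≤ l ≤ n−1 = 5. ml = 1 lies in the range −l … +l (here −3 … 3). ms = -1/2 is one of ±1/2.
All four constraints are satisfied.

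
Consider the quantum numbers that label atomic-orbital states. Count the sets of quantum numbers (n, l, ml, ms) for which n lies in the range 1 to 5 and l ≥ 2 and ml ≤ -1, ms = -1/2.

Count contributing orbitals for each principal shell:
n=3 → 2; n=4 → 5; n=5 → 9.
Orbitals: 2 + 5 + 9 = 16. With ms fixed to -1/2 there is one state per orbital, so 16 states.

16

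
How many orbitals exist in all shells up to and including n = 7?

Total orbitals = 1² + 2² + 3² + 4² + 5² + 6² + 7² = 140.

140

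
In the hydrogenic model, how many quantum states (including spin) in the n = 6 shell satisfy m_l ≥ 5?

2

Orbitals with m_l ≥ 5, by l: l=5 → 1.
Orbitals: 1. Each orbital carries two spin states, so 1 × 2 = 2 states.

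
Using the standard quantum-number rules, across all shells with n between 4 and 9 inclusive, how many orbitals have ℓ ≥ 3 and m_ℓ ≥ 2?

77

Per-shell orbital counts meeting the constraint:
n=4 → 2; n=5 → 5; n=6 → 9; n=7 → 14; n=8 → 20; n=9 → 27.
Total orbitals: 2 + 5 + 9 + 14 + 20 + 27 = 77.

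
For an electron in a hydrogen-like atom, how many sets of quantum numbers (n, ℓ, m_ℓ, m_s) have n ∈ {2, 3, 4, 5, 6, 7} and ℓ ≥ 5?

Work shell by shell — for each n, count the (ℓ, m_ℓ) pairs that satisfy ℓ ≥ 5:
n=6 → 11; n=7 → 24.
Orbitals: 11 + 24 = 35. Including both spin states (m_s = ±1/2) gives 2 × 35 = 70 states.

70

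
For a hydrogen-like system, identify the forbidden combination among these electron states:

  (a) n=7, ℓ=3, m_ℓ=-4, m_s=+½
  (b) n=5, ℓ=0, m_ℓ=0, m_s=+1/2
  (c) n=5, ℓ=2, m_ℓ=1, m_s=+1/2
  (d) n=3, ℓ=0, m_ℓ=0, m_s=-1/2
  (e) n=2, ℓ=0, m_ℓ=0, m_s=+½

(a)

(a) has |m_ℓ| = 4 > ℓ = 3, violating −ℓ ≤ m_ℓ ≤ ℓ.
The remaining sets (b), (c), (d), (e) satisfy all four rules.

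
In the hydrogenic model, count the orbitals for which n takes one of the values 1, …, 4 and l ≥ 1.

26

Work shell by shell — for each n, count the (l, ml) pairs that satisfy l ≥ 1:
n=2 → 3; n=3 → 8; n=4 → 15.
Total orbitals: 3 + 8 + 15 = 26.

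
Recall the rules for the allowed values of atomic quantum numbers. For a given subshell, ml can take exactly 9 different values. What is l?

ml ranges over 2l+1 integers, so 2l+1 = 9 ⇒ l = 4.

l = 4 (g)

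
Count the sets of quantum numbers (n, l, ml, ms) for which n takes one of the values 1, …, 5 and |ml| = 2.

24

For each n in the range, tally the orbitals obeying |ml| = 2:
n=3 → 2; n=4 → 4; n=5 → 6.
Orbitals: 2 + 4 + 6 = 12. Including both spin states (ms = ±1/2) gives 2 × 12 = 24 states.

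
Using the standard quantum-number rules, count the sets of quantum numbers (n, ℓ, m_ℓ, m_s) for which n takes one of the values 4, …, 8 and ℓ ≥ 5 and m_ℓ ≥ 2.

56

Treat each shell separately and count matching orbitals:
n=6 → 4; n=7 → 9; n=8 → 15.
Orbitals: 4 + 9 + 15 = 28. Including both spin states (m_s = ±1/2) gives 2 × 28 = 56 states.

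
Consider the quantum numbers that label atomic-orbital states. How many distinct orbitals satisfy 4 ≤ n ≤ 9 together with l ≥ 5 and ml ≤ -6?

10

Go shell by shell, enumerating (l, ml) with l ≥ 5 and ml ≤ -6:
n=7 → 1; n=8 → 3; n=9 → 6.
Total orbitals: 1 + 3 + 6 = 10.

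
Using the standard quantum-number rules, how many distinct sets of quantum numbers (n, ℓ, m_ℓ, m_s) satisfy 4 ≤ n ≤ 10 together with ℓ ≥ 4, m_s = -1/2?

Count contributing orbitals for each principal shell:
n=5 → 9; n=6 → 20; n=7 → 33; n=8 → 48; n=9 → 65; n=10 → 84.
Orbitals: 9 + 20 + 33 + 48 + 65 + 84 = 259. With m_s fixed to -1/2 there is one state per orbital, so 259 states.

259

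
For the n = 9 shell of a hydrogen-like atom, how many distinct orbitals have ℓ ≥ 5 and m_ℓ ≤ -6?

6

Contributions: ℓ=6 → 1; ℓ=7 → 2; ℓ=8 → 3.
Total orbitals: 1 + 2 + 3 = 6.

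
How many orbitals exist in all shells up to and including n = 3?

14

Total orbitals = 1² + 2² + 3² = 14.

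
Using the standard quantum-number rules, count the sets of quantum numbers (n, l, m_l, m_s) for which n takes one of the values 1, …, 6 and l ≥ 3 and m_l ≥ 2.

32

Per-shell orbital counts meeting the constraint:
n=4 → 2; n=5 → 5; n=6 → 9.
Orbitals: 2 + 5 + 9 = 16. Including both spin states (m_s = ±1/2) gives 2 × 16 = 32 states.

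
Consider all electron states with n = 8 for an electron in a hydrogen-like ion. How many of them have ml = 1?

14

The n = 8 shell has l = 0 through 7; check each.
The (l, ml) pairs meeting ml = 1 give: l=1 → 1; l=2 → 1; l=3 → 1; l=4 → 1; l=5 → 1; l=6 → 1; l=7 → 1.
Orbitals: 1 + 1 + 1 + 1 + 1 + 1 + 1 = 7. Each orbital carries two spin states, so 7 × 2 = 14 states.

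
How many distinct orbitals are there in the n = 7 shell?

The n = 7 shell contains n² = 7² = 49 orbitals.

49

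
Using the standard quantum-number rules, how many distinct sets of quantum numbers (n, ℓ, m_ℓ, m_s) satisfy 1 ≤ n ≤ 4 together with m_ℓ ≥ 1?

Work shell by shell — for each n, count the (ℓ, m_ℓ) pairs that satisfy m_ℓ ≥ 1:
n=2 → 1; n=3 → 3; n=4 → 6.
Orbitals: 1 + 3 + 6 = 10. Including both spin states (m_s = ±1/2) gives 2 × 10 = 20 states.

20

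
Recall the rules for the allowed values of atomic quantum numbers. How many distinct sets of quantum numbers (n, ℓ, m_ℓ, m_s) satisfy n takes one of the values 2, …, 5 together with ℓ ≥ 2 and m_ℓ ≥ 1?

Per-shell orbital counts meeting the constraint:
n=3 → 2; n=4 → 5; n=5 → 9.
Orbitals: 2 + 5 + 9 = 16. Including both spin states (m_s = ±1/2) gives 2 × 16 = 32 states.

32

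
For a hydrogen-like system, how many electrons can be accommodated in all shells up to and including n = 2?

10

Total orbitals = 1² + 2² = 5. Doubling for spin gives 10 electrons.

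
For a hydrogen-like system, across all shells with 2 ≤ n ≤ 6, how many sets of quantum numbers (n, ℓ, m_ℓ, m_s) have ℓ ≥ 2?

Count contributing orbitals for each principal shell:
n=3 → 5; n=4 → 12; n=5 → 21; n=6 → 32.
Orbitals: 5 + 12 + 21 + 32 = 70. Including both spin states (m_s = ±1/2) gives 2 × 70 = 140 states.

140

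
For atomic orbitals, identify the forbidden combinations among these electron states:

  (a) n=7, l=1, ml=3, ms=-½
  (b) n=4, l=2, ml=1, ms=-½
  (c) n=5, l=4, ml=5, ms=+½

(a) has |ml| = 3 > l = 1, violating −l ≤ ml ≤ l.
(c) has |ml| = 5 > l = 4, violating −l ≤ ml ≤ l.
The remaining set (b) satisfies all four rules.

(a) and (c)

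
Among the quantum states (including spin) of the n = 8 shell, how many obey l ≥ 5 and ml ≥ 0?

The n = 8 shell has l = 0 through 7; check each.
Contributions: l=5 → 6; l=6 → 7; l=7 → 8.
Orbitals: 6 + 7 + 8 = 21. Each orbital carries two spin states, so 21 × 2 = 42 states.

42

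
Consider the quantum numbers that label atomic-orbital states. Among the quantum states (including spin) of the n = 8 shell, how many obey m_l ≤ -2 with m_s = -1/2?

21

The n = 8 shell has l = 0 through 7; check each.
Per l-value: l=2 → 1; l=3 → 2; l=4 → 3; l=5 → 4; l=6 → 5; l=7 → 6.
Orbitals: 1 + 2 + 3 + 4 + 5 + 6 = 21. With m_s fixed to a single value there is one state per orbital, giving 21 states.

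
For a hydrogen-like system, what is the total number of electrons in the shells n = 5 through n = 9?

Shell n has n² orbitals: 5²=25 + 6²=36 + 7²=49 + 8²=64 + 9²=81 = 255 orbitals.
Two spin states per orbital: 2 × 255 = 510 electrons.

510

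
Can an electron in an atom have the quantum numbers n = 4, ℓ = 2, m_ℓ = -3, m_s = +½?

No

The magnetic quantum number must satisfy −ℓ ≤ m_ℓ ≤ ℓ. With ℓ = 2, m_ℓ can only be -2, -1, 0, 1, 2, so m_ℓ = -3 is forbidden.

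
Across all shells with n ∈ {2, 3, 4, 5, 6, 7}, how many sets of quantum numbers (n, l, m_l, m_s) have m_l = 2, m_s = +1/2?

Go shell by shell, enumerating (l, m_l) with m_l = 2:
n=3 → 1; n=4 → 2; n=5 → 3; n=6 → 4; n=7 → 5.
Orbitals: 1 + 2 + 3 + 4 + 5 = 15. With m_s fixed to +1/2 there is one state per orbital, so 15 states.

15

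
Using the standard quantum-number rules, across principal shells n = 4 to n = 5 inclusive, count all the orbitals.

41

Shell n has n² orbitals: 4²=16 + 5²=25 = 41 orbitals.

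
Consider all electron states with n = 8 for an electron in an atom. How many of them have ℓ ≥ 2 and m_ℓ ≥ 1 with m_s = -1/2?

27

For n = 8, ℓ ranges over 0 … 7.
Orbitals with ℓ ≥ 2 and m_ℓ ≥ 1, by ℓ: ℓ=2 → 2; ℓ=3 → 3; ℓ=4 → 4; ℓ=5 → 5; ℓ=6 → 6; ℓ=7 → 7.
Orbitals: 2 + 3 + 4 + 5 + 6 + 7 = 27. With m_s fixed to a single value there is one state per orbital, giving 27 states.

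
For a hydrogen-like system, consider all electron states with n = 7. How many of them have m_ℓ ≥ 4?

12

The n = 7 shell has ℓ = 0 through 6; check each.
The (ℓ, m_ℓ) pairs meeting m_ℓ ≥ 4 give: ℓ=4 → 1; ℓ=5 → 2; ℓ=6 → 3.
Orbitals: 1 + 2 + 3 = 6. Each orbital carries two spin states, so 6 × 2 = 12 states.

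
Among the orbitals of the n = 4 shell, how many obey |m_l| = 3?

2

With n = 4 the allowed l are 0, 1, …, 3.
The (l, m_l) pairs meeting |m_l| = 3 give: l=3 → 2.
Total orbitals: 2.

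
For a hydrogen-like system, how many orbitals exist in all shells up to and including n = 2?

5

Total orbitals = 1² + 2² = 5.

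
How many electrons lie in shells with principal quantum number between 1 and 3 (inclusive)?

28

Shell n has n² orbitals: 1²=1 + 2²=4 + 3²=9 = 14 orbitals.
Two spin states per orbital: 2 × 14 = 28 electrons.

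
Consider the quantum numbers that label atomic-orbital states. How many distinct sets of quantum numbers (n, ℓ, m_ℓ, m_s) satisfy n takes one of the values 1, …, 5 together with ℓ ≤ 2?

64

For each n in the range, tally the orbitals obeying ℓ ≤ 2:
n=1 → 1; n=2 → 4; n=3 → 9; n=4 → 9; n=5 → 9.
Orbitals: 1 + 4 + 9 + 9 + 9 = 32. Including both spin states (m_s = ±1/2) gives 2 × 32 = 64 states.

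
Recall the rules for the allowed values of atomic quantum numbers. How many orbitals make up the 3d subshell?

5

A subshell has 2ℓ+1 orbitals; with ℓ = 2, that's 5.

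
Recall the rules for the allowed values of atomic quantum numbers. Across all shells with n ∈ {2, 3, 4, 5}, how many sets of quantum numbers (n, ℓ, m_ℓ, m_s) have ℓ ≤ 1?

32

Count contributing orbitals for each principal shell:
n=2 → 4; n=3 → 4; n=4 → 4; n=5 → 4.
Orbitals: 4 + 4 + 4 + 4 = 16. Including both spin states (m_s = ±1/2) gives 2 × 16 = 32 states.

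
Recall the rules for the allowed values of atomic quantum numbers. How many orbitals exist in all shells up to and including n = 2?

Total orbitals = 1² + 2² = 5.

5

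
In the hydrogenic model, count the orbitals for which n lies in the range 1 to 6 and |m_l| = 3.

Treat each shell separately and count matching orbitals:
n=4 → 2; n=5 → 4; n=6 → 6.
Total orbitals: 2 + 4 + 6 = 12.

12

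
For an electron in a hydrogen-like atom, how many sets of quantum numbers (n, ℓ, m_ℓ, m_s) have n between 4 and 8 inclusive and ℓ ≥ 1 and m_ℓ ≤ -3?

Work shell by shell — for each n, count the (ℓ, m_ℓ) pairs that satisfy ℓ ≥ 1 and m_ℓ ≤ -3:
n=4 → 1; n=5 → 3; n=6 → 6; n=7 → 10; n=8 → 15.
Orbitals: 1 + 3 + 6 + 10 + 15 = 35. Including both spin states (m_s = ±1/2) gives 2 × 35 = 70 states.

70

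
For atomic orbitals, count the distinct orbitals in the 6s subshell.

A subshell has 2ℓ+1 orbitals; with ℓ = 0, that's 1.

1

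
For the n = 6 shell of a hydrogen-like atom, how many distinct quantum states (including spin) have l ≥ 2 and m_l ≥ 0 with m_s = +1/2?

18

Per l-value: l=2 → 3; l=3 → 4; l=4 → 5; l=5 → 6.
Orbitals: 3 + 4 + 5 + 6 = 18. With m_s fixed to a single value there is one state per orbital, giving 18 states.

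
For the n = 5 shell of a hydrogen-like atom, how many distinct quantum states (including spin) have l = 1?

Go through l = 0, …, 4 (the values permitted for n = 5).
Orbitals with l = 1, by l: l=1 → 3.
Orbitals: 3. Each orbital carries two spin states, so 3 × 2 = 6 states.

6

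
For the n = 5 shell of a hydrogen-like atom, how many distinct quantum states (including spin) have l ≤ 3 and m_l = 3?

2

With n = 5 the allowed l are 0, 1, …, 4.
Per l-value: l=3 → 1.
Orbitals: 1. Each orbital carries two spin states, so 1 × 2 = 2 states.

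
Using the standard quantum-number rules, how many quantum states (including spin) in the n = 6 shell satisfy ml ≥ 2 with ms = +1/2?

Go through l = 0, …, 5 (the values permitted for n = 6).
Per l-value: l=2 → 1; l=3 → 2; l=4 → 3; l=5 → 4.
Orbitals: 1 + 2 + 3 + 4 = 10. With ms fixed to a single value there is one state per orbital, giving 10 states.

10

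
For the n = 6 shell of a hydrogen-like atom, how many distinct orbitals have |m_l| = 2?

8

Contributions: l=2 → 2; l=3 → 2; l=4 → 2; l=5 → 2.
Total orbitals: 2 + 2 + 2 + 2 = 8.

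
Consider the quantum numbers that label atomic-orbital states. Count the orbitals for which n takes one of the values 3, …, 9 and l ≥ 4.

175

For each n in the range, tally the orbitals obeying l ≥ 4:
n=5 → 9; n=6 → 20; n=7 → 33; n=8 → 48; n=9 → 65.
Total orbitals: 9 + 20 + 33 + 48 + 65 = 175.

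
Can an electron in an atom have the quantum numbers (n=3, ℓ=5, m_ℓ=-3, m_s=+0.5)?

The orbital quantum number must satisfy 0 ≤ ℓ ≤ n−1. With n = 3 the allowed ℓ values are 0, 1, 2, so ℓ = 5 is out of range.

Not allowed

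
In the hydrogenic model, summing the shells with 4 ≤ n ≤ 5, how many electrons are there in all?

82

Shell n has n² orbitals: 4²=16 + 5²=25 = 41 orbitals.
Two spin states per orbital: 2 × 41 = 82 electrons.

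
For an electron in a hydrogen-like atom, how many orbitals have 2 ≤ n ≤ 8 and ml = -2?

Treat each shell separately and count matching orbitals:
n=3 → 1; n=4 → 2; n=5 → 3; n=6 → 4; n=7 → 5; n=8 → 6.
Total orbitals: 1 + 2 + 3 + 4 + 5 + 6 = 21.

21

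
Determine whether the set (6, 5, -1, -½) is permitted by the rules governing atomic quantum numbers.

Valid

n = 6 is a positive integer. ℓ = 5 satisfies 0 ≤ ℓ ≤ n−1 = 5. m_ℓ = -1 lies in the range −ℓ … +ℓ (here −5 … 5). m_s = -1/2 is one of ±1/2.
All four constraints are satisfied.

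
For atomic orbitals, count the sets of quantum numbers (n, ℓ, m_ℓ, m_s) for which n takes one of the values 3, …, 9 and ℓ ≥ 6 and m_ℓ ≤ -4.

44

For each n in the range, tally the orbitals obeying ℓ ≥ 6 and m_ℓ ≤ -4:
n=7 → 3; n=8 → 7; n=9 → 12.
Orbitals: 3 + 7 + 12 = 22. Including both spin states (m_s = ±1/2) gives 2 × 22 = 44 states.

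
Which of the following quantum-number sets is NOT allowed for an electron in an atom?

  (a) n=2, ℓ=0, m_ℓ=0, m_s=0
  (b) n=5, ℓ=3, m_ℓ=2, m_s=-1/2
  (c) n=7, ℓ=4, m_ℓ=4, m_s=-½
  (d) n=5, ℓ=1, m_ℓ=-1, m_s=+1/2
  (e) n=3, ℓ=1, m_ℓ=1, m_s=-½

(a)

(a) has m_s = 0, but an electron's spin must be ±1/2.
The remaining sets (b), (c), (d), (e) satisfy all four rules.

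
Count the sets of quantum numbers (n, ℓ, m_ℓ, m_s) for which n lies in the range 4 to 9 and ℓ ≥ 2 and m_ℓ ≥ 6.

Count contributing orbitals for each principal shell:
n=7 → 1; n=8 → 3; n=9 → 6.
Orbitals: 1 + 3 + 6 = 10. Including both spin states (m_s = ±1/2) gives 2 × 10 = 20 states.

20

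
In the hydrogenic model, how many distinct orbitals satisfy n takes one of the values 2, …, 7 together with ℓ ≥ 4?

Treat each shell separately and count matching orbitals:
n=5 → 9; n=6 → 20; n=7 → 33.
Total orbitals: 9 + 20 + 33 = 62.

62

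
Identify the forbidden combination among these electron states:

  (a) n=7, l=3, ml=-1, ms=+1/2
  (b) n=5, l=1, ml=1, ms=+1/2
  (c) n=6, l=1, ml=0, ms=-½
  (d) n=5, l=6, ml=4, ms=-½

(d)

(d) has l = 6 ≥ n = 5, violating 0 ≤ l ≤ n−1.
The remaining sets (a), (b), (c) satisfy all four rules.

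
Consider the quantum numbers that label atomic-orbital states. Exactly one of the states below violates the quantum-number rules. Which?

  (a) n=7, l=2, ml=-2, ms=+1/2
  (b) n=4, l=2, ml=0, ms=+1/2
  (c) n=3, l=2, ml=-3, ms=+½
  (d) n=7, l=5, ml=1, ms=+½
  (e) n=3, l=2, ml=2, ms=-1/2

(c) has |ml| = 3 > l = 2, violating −l ≤ ml ≤ l.
The remaining sets (a), (b), (d), (e) satisfy all four rules.

(c)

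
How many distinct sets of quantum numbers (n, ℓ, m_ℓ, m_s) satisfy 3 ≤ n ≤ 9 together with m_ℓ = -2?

Per-shell orbital counts meeting the constraint:
n=3 → 1; n=4 → 2; n=5 → 3; n=6 → 4; n=7 → 5; n=8 → 6; n=9 → 7.
Orbitals: 1 + 2 + 3 + 4 + 5 + 6 + 7 = 28. Including both spin states (m_s = ±1/2) gives 2 × 28 = 56 states.

56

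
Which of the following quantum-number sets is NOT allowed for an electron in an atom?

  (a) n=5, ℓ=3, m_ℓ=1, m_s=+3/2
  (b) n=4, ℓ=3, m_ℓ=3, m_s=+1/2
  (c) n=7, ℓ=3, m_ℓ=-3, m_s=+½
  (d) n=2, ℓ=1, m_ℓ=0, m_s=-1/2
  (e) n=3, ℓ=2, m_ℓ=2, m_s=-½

(a)

(a) has m_s = +3/2, but an electron's spin must be ±1/2.
The remaining sets (b), (c), (d), (e) satisfy all four rules.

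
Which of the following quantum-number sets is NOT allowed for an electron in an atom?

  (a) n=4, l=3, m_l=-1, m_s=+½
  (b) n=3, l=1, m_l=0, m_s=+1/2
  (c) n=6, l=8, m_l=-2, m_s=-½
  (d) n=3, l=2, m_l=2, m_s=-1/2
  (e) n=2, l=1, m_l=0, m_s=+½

(c)

(c) has l = 8 ≥ n = 6, violating 0 ≤ l ≤ n−1.
The remaining sets (a), (b), (d), (e) satisfy all four rules.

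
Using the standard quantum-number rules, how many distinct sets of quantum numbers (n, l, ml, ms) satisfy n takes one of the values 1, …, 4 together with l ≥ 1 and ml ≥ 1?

20

Per-shell orbital counts meeting the constraint:
n=2 → 1; n=3 → 3; n=4 → 6.
Orbitals: 1 + 3 + 6 = 10. Including both spin states (ms = ±1/2) gives 2 × 10 = 20 states.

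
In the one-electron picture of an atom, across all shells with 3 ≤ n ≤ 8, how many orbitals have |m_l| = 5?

12

Count contributing orbitals for each principal shell:
n=6 → 2; n=7 → 4; n=8 → 6.
Total orbitals: 2 + 4 + 6 = 12.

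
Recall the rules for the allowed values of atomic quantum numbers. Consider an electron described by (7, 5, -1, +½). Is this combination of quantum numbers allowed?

Valid

n = 7 is a positive integer. l = 5 satisfies 0 ≤ l ≤ n−1 = 6. ml = -1 lies in the range −l … +l (here −5 … 5). ms = +1/2 is one of ±1/2.
All four constraints are satisfied.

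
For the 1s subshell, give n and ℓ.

n = 1, ℓ = 0

The leading integer gives n = 1; the letter 's' means ℓ = 0.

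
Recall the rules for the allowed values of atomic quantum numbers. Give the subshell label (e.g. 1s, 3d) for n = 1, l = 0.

l = 0 corresponds to the letter 's', so the subshell is 1s.

1s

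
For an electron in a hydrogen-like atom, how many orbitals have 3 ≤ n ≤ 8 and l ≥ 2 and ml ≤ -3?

Count contributing orbitals for each principal shell:
n=4 → 1; n=5 → 3; n=6 → 6; n=7 → 10; n=8 → 15.
Total orbitals: 1 + 3 + 6 + 10 + 15 = 35.

35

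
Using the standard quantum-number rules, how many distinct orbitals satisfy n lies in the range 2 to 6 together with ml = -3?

6

Count contributing orbitals for each principal shell:
n=4 → 1; n=5 → 2; n=6 → 3.
Total orbitals: 1 + 2 + 3 = 6.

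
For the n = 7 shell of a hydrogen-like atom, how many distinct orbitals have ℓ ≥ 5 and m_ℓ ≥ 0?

Go through ℓ = 0, …, 6 (the values permitted for n = 7).
Orbitals with ℓ ≥ 5 and m_ℓ ≥ 0, by ℓ: ℓ=5 → 6; ℓ=6 → 7.
Total orbitals: 6 + 7 = 13.

13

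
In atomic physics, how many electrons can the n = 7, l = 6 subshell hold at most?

A subshell with l = 6 has 2l+1 = 13 orbitals, each holding 2 electrons (spin ±1/2), so 13 × 2 = 26.

26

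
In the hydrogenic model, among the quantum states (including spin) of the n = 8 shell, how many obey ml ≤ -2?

42

Per l-value: l=2 → 1; l=3 → 2; l=4 → 3; l=5 → 4; l=6 → 5; l=7 → 6.
Orbitals: 1 + 2 + 3 + 4 + 5 + 6 = 21. Each orbital carries two spin states, so 21 × 2 = 42 states.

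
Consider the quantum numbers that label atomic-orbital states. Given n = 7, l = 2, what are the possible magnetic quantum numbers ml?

-2, -1, 0, 1, 2

ml takes every integer from −l to +l. With l = 2 that gives the 5 values -2, -1, 0, 1, 2.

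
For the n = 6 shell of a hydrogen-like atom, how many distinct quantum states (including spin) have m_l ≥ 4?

With n = 6 the allowed l are 0, 1, …, 5.
Per l-value: l=4 → 1; l=5 → 2.
Orbitals: 1 + 2 = 3. Each orbital carries two spin states, so 3 × 2 = 6 states.

6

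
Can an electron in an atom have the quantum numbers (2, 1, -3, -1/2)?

The magnetic quantum number must satisfy −l ≤ m_l ≤ l. With l = 1, m_l can only be -1, 0, 1, so m_l = -3 is forbidden.

No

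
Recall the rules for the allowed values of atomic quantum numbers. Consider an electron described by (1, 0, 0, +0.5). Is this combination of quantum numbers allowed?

Valid

n = 1 is a positive integer. l = 0 satisfies 0 ≤ l ≤ n−1 = 0. m_l = 0 lies in the range −l … +l (here 0). m_s = +1/2 is one of ±1/2.
All four constraints are satisfied.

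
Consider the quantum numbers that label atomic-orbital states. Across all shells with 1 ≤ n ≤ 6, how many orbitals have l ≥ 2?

For each n in the range, tally the orbitals obeying l ≥ 2:
n=3 → 5; n=4 → 12; n=5 → 21; n=6 → 32.
Total orbitals: 5 + 12 + 21 + 32 = 70.

70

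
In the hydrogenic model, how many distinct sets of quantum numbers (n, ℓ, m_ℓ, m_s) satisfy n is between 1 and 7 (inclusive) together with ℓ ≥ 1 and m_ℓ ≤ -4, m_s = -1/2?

10

Count contributing orbitals for each principal shell:
n=5 → 1; n=6 → 3; n=7 → 6.
Orbitals: 1 + 3 + 6 = 10. With m_s fixed to -1/2 there is one state per orbital, so 10 states.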